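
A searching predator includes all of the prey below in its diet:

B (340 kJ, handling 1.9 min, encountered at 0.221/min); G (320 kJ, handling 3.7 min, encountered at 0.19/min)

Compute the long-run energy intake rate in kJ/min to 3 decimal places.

64.035 kJ/min

Energy encountered per unit search time: 0.221×340 + 0.19×320 = 135.9 kJ/min.
Handling time per unit search time: 0.221×1.9 + 0.19×3.7 = 1.123.
Rate = 135.9/(1 + 1.123) = 64.04 kJ/min.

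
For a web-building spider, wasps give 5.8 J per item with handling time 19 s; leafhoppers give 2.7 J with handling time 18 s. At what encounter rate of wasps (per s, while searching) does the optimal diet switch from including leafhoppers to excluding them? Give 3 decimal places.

0.051 per s

Drop leafhoppers once their profitability E₂/h₂ falls below the rate achievable on wasps alone: E₂/h₂ = λE₁/(1 + λh₁).
Solve for λ: λE₁h₂ = E₂(1 + λh₁) → λ(E₁h₂ − E₂h₁) = E₂ → λ = E₂/(E₁h₂ − E₂h₁).
λ = 2.7/(5.8×18 − 2.7×19) = 2.7/53.1 = 0.05085 per s.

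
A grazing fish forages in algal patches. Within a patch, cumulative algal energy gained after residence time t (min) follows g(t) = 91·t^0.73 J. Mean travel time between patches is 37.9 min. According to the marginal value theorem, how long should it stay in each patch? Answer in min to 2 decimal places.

By the marginal value theorem, leave when the instantaneous gain rate g'(t) equals the habitat-wide average g(t)/(T + t).
g'(t) = 0.73·91·t^-0.27. Setting 0.73·91·t^-0.27 = 91·t^0.73/(37.9+t) gives 0.73(37.9+t) = t, so 0.27·t = 0.73×37.9.
t* = 0.73×37.9/0.27 = 102.5 min.

102.47 min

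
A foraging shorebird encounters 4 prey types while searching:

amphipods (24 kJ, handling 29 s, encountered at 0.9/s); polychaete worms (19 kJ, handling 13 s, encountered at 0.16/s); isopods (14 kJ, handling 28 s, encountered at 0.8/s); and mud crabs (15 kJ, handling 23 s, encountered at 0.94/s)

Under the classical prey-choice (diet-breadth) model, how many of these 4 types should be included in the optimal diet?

1

E/h in descending order: polychaete worms 1.46, amphipods 0.828, mud crabs 0.652, isopods 0.5 kJ/s. The optimal diet is the largest prefix of this list for which every included type satisfies E_i/h_i > R on the types above it.
Rate on top 1: 0.987. amphipods: 0.828 < 0.987 → exclude; stop.
Optimal diet: polychaete worms — 1 of 4 types.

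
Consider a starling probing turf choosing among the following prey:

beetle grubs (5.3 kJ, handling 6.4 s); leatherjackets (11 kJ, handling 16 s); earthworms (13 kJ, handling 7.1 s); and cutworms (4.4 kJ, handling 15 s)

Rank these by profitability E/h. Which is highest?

Profitability E/h (kJ/s): beetle grubs = 5.3/6.4 = 0.828, leatherjackets = 11/16 = 0.688, earthworms = 13/7.1 = 1.83, cutworms = 4.4/15 = 0.293.
Ranked: earthworms > beetle grubs > leatherjackets > cutworms.

earthworms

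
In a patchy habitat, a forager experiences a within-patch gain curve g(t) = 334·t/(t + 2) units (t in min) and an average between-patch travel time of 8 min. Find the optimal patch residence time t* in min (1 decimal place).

4.0 min

Optimal t* satisfies g'(t*) = g(t*)/(T + t*).
g'(t) = 334·2/(t + 2)². Setting 334·2/(t+2)² = 334t/[(t+2)(8+t)] gives 2(8+t) = t(t+2), so t² = 2×8 = 16.
t* = √16 = 4 min.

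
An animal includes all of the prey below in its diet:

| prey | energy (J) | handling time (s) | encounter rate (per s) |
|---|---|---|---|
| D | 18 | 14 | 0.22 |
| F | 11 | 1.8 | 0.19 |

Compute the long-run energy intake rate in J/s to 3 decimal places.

1.368 J/s

R = (0.22×18 + 0.19×11) / (1 + 0.22×14 + 0.19×1.8) = 6.05/4.422 = 1.368 J/s.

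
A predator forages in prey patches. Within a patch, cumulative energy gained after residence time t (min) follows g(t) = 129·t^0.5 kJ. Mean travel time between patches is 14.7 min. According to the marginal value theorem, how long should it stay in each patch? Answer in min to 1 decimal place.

By the marginal value theorem, leave when the instantaneous gain rate g'(t) equals the habitat-wide average g(t)/(T + t).
g'(t) = 0.5·129·t^-0.5. Setting 0.5·129·t^-0.5 = 129·t^0.5/(14.7+t) gives 0.5(14.7+t) = t, so 0.50·t = 0.5×14.7.
t* = 0.5×14.7/0.50 = 14.7 min.

14.7 min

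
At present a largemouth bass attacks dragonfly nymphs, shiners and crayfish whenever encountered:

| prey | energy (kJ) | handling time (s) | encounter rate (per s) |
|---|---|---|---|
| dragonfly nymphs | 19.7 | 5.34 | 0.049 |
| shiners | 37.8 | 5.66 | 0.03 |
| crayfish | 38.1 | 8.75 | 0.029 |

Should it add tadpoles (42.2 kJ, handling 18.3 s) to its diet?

Current rate: (0.049×19.7 + 0.03×37.8 + 0.029×38.1)/(1 + 0.049×5.34 + 0.03×5.66 + 0.029×8.75) = 1.901 kJ/s.
Profitability of tadpoles: 42.2/18.3 = 2.306 kJ/s.
Since 2.306 > R, including tadpoles increases the long-run rate.

Yes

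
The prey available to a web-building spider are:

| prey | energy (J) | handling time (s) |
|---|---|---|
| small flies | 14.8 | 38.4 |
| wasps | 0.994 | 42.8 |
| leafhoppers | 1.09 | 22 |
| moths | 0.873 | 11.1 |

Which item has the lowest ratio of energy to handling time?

wasps

Profitability E/h (J/s): small flies = 14.8/38.4 = 0.385, wasps = 0.994/42.8 = 0.0232, leafhoppers = 1.09/22 = 0.0495, moths = 0.873/11.1 = 0.0786.
Ranked: small flies > moths > leafhoppers > wasps.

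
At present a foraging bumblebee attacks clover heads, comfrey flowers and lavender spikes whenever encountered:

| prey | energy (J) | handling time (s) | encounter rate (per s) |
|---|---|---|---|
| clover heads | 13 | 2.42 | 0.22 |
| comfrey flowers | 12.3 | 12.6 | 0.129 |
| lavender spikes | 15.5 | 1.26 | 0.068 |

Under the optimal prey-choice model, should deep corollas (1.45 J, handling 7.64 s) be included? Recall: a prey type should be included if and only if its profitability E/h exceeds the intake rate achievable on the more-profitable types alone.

No

On clover heads, comfrey flowers and lavender spikes alone, R = ΣλE/(1+Σλh) = 5.501/3.243 = 1.696 J/s.
deep corollas: E/h = 1.45/7.64 = 0.1898 J/s.
Since 0.1898 < R, time spent handling deep corollas is better spent searching.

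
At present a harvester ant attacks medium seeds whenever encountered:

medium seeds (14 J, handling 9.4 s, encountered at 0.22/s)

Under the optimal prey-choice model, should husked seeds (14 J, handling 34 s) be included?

On medium seeds alone, R = ΣλE/(1+Σλh) = 3.08/3.068 = 1.004 J/s.
husked seeds: E/h = 14/34 = 0.4118 J/s.
0.4118 < 1.004, so adding husked seeds would lower the average — exclude it.

No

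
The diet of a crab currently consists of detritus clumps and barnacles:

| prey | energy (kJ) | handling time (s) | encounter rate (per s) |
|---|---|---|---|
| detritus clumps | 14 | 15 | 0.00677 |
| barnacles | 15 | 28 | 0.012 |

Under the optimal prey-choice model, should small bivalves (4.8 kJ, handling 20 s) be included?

Yes

Current rate: (0.00677×14 + 0.012×15)/(1 + 0.00677×15 + 0.012×28) = 0.1911 kJ/s.
Profitability of small bivalves: 4.8/20 = 0.24 kJ/s.
Since 0.24 > R, including small bivalves increases the long-run rate.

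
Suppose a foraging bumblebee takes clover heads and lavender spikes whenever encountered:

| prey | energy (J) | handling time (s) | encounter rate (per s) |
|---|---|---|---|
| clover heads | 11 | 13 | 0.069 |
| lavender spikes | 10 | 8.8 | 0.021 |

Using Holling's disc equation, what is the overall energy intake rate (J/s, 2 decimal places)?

0.47 J/s

R = (0.069×11 + 0.021×10) / (1 + 0.069×13 + 0.021×8.8) = 0.969/2.082 = 0.4655 J/s.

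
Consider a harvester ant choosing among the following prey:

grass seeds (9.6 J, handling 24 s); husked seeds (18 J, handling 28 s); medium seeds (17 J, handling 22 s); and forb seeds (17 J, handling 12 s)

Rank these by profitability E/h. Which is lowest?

grass seeds

In descending order of E/h:
forb seeds: 17/12 = 1.42 J/s
medium seeds: 17/22 = 0.773 J/s
husked seeds: 18/28 = 0.643 J/s
grass seeds: 9.6/24 = 0.4 J/s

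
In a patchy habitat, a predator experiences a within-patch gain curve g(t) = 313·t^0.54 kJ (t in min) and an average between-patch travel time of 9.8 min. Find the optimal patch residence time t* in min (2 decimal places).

Optimal t* satisfies g'(t*) = g(t*)/(T + t*).
g'(t) = 0.54·313·t^-0.46. Setting 0.54·313·t^-0.46 = 313·t^0.54/(9.8+t) gives 0.54(9.8+t) = t, so 0.46·t = 0.54×9.8.
t* = 0.54×9.8/0.46 = 11.5 min.

11.50 min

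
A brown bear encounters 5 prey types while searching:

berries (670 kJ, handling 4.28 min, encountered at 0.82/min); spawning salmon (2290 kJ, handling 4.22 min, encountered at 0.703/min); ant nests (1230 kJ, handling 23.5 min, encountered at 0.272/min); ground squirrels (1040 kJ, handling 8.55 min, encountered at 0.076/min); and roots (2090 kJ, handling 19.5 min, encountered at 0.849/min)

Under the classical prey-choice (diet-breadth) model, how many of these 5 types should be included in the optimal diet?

1

Rank by E/h (kJ/min): spawning salmon 543, berries 157, ground squirrels 122, roots 107, ant nests 52.3. Include each in turn until the next type's E/h falls below the running intake rate.
Rate on top 1: 405.9. berries: 157 < 405.9 → exclude; stop.
Optimal diet: spawning salmon — 1 of 5 types.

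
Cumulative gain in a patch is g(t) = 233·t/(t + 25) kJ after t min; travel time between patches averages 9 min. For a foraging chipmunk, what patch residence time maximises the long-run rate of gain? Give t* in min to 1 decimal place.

15.0 min

By the marginal value theorem, leave when the instantaneous gain rate g'(t) equals the habitat-wide average g(t)/(T + t).
g'(t) = 233·25/(t + 25)². Setting 233·25/(t+25)² = 233t/[(t+25)(9+t)] gives 25(9+t) = t(t+25), so t² = 25×9 = 225.
t* = √225 = 15 min.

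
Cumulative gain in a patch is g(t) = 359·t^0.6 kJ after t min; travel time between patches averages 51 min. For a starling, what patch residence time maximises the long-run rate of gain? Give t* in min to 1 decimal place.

Optimal t* satisfies g'(t*) = g(t*)/(T + t*).
g'(t) = 0.6·359·t^-0.4. Setting 0.6·359·t^-0.4 = 359·t^0.6/(51+t) gives 0.6(51+t) = t, so 0.40·t = 0.6×51.
t* = 0.6×51/0.40 = 76.5 min.

76.5 min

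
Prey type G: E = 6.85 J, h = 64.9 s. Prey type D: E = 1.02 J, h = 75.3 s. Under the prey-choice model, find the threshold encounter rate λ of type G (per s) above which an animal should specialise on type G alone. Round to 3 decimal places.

0.002 per s

Drop type D once their profitability E₂/h₂ falls below the rate achievable on type G alone: E₂/h₂ = λE₁/(1 + λh₁).
Solve for λ: λE₁h₂ = E₂(1 + λh₁) → λ(E₁h₂ − E₂h₁) = E₂ → λ = E₂/(E₁h₂ − E₂h₁).
λ = 1.02/(6.85×75.3 − 1.02×64.9) = 1.02/449.6 = 0.002269 per s.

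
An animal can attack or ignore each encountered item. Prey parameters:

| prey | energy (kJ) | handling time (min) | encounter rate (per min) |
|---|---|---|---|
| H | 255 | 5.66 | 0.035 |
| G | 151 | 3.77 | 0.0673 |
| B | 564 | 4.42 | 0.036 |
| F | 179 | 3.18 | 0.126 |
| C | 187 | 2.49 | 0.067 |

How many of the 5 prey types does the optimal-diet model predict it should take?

5

E/h in descending order: B 128, C 75.1, F 56.3, H 45.1, G 40.1 kJ/min. The optimal diet is the largest prefix of this list for which every included type satisfies E_i/h_i > R on the types above it.
Rate on top 1: 17.52. C: 75.1 > 17.52 → include.
Rate on top 2: 24.76. F: 56.3 > 24.76 → include.
Rate on top 3: 32.08. H: 45.1 > 32.08 → include.
Rate on top 4: 33.41. G: 40.1 > 33.41 → include.
Optimal diet: B, C, F, H, G — 5 of 5 types.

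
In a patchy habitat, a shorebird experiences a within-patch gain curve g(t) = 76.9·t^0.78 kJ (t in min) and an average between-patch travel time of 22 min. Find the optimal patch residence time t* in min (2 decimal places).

Maximise g(t)/(T+t): set derivative to zero → g'(t)(T+t) = g(t).
g'(t) = 0.78·76.9·t^-0.22. Setting 0.78·76.9·t^-0.22 = 76.9·t^0.78/(22+t) gives 0.78(22+t) = t, so 0.22·t = 0.78×22.
t* = 0.78×22/0.22 = 78 min.

78.00 min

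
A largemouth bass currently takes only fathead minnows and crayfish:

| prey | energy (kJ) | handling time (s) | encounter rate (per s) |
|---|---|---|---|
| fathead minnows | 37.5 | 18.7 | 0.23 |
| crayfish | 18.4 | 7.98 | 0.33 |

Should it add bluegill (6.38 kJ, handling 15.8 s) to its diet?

Intake rate on the current diet: R = (0.23×37.5 + 0.33×18.4) / (1 + 0.23×18.7 + 0.33×7.98) = 14.7/7.934 = 1.852 kJ/s.
bluegill: E/h = 6.38/15.8 = 0.4038 kJ/s.
Since 0.4038 < R, time spent handling bluegill is better spent searching.

No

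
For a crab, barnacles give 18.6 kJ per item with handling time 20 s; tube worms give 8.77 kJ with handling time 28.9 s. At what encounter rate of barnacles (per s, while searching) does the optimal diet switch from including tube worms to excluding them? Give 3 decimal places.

The zero-one rule: include tube worms iff E₂/h₂ > λE₁/(1+λh₁). Equality gives the switch point.
λE₁h₂ = E₂ + λE₂h₁ ⇒ λ = E₂/(E₁h₂ − E₂h₁) = 8.77/(537.5 − 175.4) = 0.02422 per s.

0.024 per s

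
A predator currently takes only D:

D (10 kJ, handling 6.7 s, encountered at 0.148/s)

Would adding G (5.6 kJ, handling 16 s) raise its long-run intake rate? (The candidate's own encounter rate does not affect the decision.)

No

On D alone, R = ΣλE/(1+Σλh) = 1.48/1.992 = 0.7431 kJ/s.
Profitability of G: 5.6/16 = 0.35 kJ/s.
Since 0.35 < R, time spent handling G is better spent searching.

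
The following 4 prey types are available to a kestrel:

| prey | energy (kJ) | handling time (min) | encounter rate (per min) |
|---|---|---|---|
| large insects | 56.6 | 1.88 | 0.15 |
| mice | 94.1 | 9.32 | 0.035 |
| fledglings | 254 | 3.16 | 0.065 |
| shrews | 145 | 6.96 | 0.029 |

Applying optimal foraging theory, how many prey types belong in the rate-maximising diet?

3

E/h in descending order: fledglings 80.4, large insects 30.1, shrews 20.8, mice 10.1 kJ/min. The optimal diet is the largest prefix of this list for which every included type satisfies E_i/h_i > R on the types above it.
Rate on top 1: 13.7. large insects: 30.1 > 13.7 → include.
Rate on top 2: 16.81. shrews: 20.8 > 16.81 → include.
Rate on top 3: 17.29. mice: 10.1 < 17.29 → exclude; stop.
Optimal diet: fledglings, large insects, shrews — 3 of 4 types.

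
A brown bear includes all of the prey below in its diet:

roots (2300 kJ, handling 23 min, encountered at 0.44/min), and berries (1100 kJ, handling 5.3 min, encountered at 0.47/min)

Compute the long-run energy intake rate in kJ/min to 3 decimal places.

112.336 kJ/min

R = Σλ_iE_i / (1 + Σλ_ih_i)
Numerator: 0.44×2300 + 0.47×1100 = 1529
Denominator: 1 + 0.44×23 + 0.47×5.3 = 13.61
R = 1529/13.61 = 112.3 kJ/min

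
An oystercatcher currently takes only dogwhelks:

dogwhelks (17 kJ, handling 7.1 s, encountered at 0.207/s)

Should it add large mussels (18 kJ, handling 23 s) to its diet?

On dogwhelks alone, R = ΣλE/(1+Σλh) = 3.519/2.47 = 1.425 kJ/s.
Profitability of large mussels: 18/23 = 0.7826 kJ/s.
Since 0.7826 < R, time spent handling large mussels is better spent searching.

No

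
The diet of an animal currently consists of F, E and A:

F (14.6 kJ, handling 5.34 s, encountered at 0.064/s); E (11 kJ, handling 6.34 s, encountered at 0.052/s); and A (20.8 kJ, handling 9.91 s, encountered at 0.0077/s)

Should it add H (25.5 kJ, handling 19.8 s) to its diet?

Current rate: (0.064×14.6 + 0.052×11 + 0.0077×20.8)/(1 + 0.064×5.34 + 0.052×6.34 + 0.0077×9.91) = 0.9535 kJ/s.
H: E/h = 25.5/19.8 = 1.288 kJ/s.
Since 1.288 > R, including H increases the long-run rate.

Yes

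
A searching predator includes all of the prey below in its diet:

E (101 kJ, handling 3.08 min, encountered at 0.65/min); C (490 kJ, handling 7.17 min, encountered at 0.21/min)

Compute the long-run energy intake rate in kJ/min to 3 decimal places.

R = Σλ_iE_i / (1 + Σλ_ih_i)
Numerator: 0.65×101 + 0.21×490 = 168.6
Denominator: 1 + 0.65×3.08 + 0.21×7.17 = 4.508
R = 168.6/4.508 = 37.39 kJ/min

37.392 kJ/min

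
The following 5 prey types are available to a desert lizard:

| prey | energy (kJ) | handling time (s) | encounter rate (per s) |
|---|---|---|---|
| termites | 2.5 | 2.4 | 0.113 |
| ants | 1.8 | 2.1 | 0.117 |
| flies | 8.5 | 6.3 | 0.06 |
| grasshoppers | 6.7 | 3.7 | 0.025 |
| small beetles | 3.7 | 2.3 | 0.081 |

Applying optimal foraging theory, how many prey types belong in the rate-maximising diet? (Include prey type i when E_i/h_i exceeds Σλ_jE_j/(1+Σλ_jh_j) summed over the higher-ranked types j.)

E/h in descending order: grasshoppers 1.81, small beetles 1.61, flies 1.35, termites 1.04, ants 0.857 kJ/s. The optimal diet is the largest prefix of this list for which every included type satisfies E_i/h_i > R on the types above it.
Rate on top 1: 0.1533. small beetles: 1.61 > 0.1533 → include.
Rate on top 2: 0.3653. flies: 1.35 > 0.3653 → include.
Rate on top 3: 0.5898. termites: 1.04 > 0.5898 → include.
Rate on top 4: 0.6534. ants: 0.857 > 0.6534 → include.
Optimal diet: grasshoppers, small beetles, flies, termites, ants — 5 of 5 types.

5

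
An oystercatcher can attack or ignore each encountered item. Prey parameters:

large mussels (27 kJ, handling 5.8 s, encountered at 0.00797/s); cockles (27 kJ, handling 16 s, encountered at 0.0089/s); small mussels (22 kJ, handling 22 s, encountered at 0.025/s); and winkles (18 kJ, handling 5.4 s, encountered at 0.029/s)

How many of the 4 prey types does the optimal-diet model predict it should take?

Profitabilities (E/h, kJ/s): large mussels 4.66, winkles 3.33, cockles 1.69, small mussels 1. Add prey in this order while the next type's profitability exceeds the intake rate on those already taken.
Rate on top 1: 0.2057. winkles: 3.33 > 0.2057 → include.
Rate on top 2: 0.6129. cockles: 1.69 > 0.6129 → include.
Rate on top 3: 0.7266. small mussels: 1 > 0.7266 → include.
Optimal diet: large mussels, winkles, cockles, small mussels — 4 of 4 types.

4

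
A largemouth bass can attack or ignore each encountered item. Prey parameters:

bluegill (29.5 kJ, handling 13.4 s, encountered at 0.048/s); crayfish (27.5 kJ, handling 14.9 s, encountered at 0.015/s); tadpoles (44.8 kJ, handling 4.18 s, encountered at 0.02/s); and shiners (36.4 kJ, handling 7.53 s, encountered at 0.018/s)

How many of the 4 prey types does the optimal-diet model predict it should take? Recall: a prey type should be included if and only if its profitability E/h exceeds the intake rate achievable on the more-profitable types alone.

Profitabilities (E/h, kJ/s): tadpoles 10.7, shiners 4.83, bluegill 2.2, crayfish 1.85. Add prey in this order while the next type's profitability exceeds the intake rate on those already taken.
Rate on top 1: 0.8269. shiners: 4.83 > 0.8269 → include.
Rate on top 2: 1.272. bluegill: 2.2 > 1.272 → include.
Rate on top 3: 1.593. crayfish: 1.85 > 1.593 → include.
Optimal diet: tadpoles, shiners, bluegill, crayfish — 4 of 4 types.

4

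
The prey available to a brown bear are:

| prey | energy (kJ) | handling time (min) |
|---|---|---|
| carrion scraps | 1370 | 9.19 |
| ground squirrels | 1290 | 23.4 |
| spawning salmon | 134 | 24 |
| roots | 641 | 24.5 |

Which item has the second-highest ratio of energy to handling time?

In descending order of E/h:
carrion scraps: 1370/9.19 = 149 kJ/min
ground squirrels: 1290/23.4 = 55.1 kJ/min
roots: 641/24.5 = 26.2 kJ/min
spawning salmon: 134/24 = 5.58 kJ/min

ground squirrels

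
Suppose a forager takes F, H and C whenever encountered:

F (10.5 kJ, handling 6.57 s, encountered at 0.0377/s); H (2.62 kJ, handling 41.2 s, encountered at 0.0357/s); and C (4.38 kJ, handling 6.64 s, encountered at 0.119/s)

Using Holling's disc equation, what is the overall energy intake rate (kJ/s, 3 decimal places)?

Energy encountered per unit search time: 0.0377×10.5 + 0.0357×2.62 + 0.119×4.38 = 1.011 kJ/s.
Handling time per unit search time: 0.0377×6.57 + 0.0357×41.2 + 0.119×6.64 = 2.509.
Rate = 1.011/(1 + 2.509) = 0.288 kJ/s.

0.288 kJ/s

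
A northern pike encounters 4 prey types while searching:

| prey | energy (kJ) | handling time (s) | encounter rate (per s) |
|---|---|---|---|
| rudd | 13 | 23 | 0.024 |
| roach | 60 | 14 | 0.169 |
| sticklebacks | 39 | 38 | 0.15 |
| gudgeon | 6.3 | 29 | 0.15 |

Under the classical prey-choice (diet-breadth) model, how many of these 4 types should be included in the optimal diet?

1

Profitabilities (E/h, kJ/s): roach 4.29, sticklebacks 1.03, rudd 0.565, gudgeon 0.217. Add prey in this order while the next type's profitability exceeds the intake rate on those already taken.
Rate on top 1: 3.012. sticklebacks: 1.03 < 3.012 → exclude; stop.
Optimal diet: roach — 1 of 4 types.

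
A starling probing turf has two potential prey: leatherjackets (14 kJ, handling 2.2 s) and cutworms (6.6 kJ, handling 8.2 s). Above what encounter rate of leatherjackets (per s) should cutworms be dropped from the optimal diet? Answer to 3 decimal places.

Drop cutworms once their profitability E₂/h₂ falls below the rate achievable on leatherjackets alone: E₂/h₂ = λE₁/(1 + λh₁).
Solve for λ: λE₁h₂ = E₂(1 + λh₁) → λ(E₁h₂ − E₂h₁) = E₂ → λ = E₂/(E₁h₂ − E₂h₁).
λ = 6.6/(14×8.2 − 6.6×2.2) = 6.6/100.3 = 0.06582 per s.

0.066 per s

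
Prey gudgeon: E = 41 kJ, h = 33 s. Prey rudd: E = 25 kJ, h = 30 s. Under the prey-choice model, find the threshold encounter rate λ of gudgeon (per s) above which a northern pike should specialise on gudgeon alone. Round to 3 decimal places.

0.062 per s

Drop rudd once their profitability E₂/h₂ falls below the rate achievable on gudgeon alone: E₂/h₂ = λE₁/(1 + λh₁).
Solve for λ: λE₁h₂ = E₂(1 + λh₁) → λ(E₁h₂ − E₂h₁) = E₂ → λ = E₂/(E₁h₂ − E₂h₁).
λ = 25/(41×30 − 25×33) = 25/405 = 0.06173 per s.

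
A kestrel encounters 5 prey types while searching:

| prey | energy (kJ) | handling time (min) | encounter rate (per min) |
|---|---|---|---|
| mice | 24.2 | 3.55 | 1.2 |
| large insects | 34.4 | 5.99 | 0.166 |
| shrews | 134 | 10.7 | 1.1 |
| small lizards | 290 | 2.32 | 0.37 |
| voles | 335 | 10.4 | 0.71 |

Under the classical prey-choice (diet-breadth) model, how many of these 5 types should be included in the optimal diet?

1

E/h in descending order: small lizards 125, voles 32.2, shrews 12.5, mice 6.82, large insects 5.74 kJ/min. The optimal diet is the largest prefix of this list for which every included type satisfies E_i/h_i > R on the types above it.
Rate on top 1: 57.74. voles: 32.2 < 57.74 → exclude; stop.
Optimal diet: small lizards — 1 of 5 types.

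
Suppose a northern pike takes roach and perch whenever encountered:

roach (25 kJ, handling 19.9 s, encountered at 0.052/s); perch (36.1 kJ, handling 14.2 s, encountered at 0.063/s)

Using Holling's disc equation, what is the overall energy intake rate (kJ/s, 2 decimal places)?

Energy encountered per unit search time: 0.052×25 + 0.063×36.1 = 3.574 kJ/s.
Handling time per unit search time: 0.052×19.9 + 0.063×14.2 = 1.929.
Rate = 3.574/(1 + 1.929) = 1.22 kJ/s.

1.22 kJ/s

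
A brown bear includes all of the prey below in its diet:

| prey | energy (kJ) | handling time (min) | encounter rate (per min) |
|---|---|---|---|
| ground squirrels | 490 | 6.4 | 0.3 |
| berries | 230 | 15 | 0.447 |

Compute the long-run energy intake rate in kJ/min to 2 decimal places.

25.95 kJ/min

R = (0.3×490 + 0.447×230) / (1 + 0.3×6.4 + 0.447×15) = 249.8/9.625 = 25.95 kJ/min.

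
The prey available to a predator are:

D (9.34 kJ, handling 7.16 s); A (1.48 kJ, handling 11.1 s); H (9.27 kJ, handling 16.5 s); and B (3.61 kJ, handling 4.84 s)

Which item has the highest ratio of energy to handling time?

D

Profitability E/h (kJ/s): D = 9.34/7.16 = 1.3, A = 1.48/11.1 = 0.133, H = 9.27/16.5 = 0.562, B = 3.61/4.84 = 0.746.
Ranked: D > B > H > A.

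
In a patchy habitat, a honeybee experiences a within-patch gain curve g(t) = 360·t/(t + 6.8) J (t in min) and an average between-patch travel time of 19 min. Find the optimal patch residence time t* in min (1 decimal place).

11.4 min

By the marginal value theorem, leave when the instantaneous gain rate g'(t) equals the habitat-wide average g(t)/(T + t).
g'(t) = 360·6.8/(t + 6.8)². Setting 360·6.8/(t+6.8)² = 360t/[(t+6.8)(19+t)] gives 6.8(19+t) = t(t+6.8), so t² = 6.8×19 = 129.2.
t* = √129.2 = 11.37 min.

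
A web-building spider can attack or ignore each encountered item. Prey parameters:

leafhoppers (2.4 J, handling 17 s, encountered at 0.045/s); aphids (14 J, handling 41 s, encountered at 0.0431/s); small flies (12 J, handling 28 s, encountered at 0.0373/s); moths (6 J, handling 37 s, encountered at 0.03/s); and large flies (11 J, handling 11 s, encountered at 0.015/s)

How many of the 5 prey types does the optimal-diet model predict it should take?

Rank by E/h (J/s): large flies 1, small flies 0.429, aphids 0.341, moths 0.162, leafhoppers 0.141. Include each in turn until the next type's E/h falls below the running intake rate.
Rate on top 1: 0.1416. small flies: 0.429 > 0.1416 → include.
Rate on top 2: 0.2773. aphids: 0.341 > 0.2773 → include.
Rate on top 3: 0.3058. moths: 0.162 < 0.3058 → exclude; stop.
Optimal diet: large flies, small flies, aphids — 3 of 5 types.

3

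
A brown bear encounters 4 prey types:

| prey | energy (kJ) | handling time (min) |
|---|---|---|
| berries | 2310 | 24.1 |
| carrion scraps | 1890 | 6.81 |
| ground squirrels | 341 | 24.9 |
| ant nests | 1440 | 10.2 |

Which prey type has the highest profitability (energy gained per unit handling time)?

carrion scraps

In descending order of E/h:
carrion scraps: 1890/6.81 = 278 kJ/min
ant nests: 1440/10.2 = 141 kJ/min
berries: 2310/24.1 = 95.9 kJ/min
ground squirrels: 341/24.9 = 13.7 kJ/min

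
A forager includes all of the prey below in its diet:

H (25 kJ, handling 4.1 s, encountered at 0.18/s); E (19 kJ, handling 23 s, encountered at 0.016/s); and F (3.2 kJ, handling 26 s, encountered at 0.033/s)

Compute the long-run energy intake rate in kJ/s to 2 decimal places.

1.66 kJ/s

Energy encountered per unit search time: 0.18×25 + 0.016×19 + 0.033×3.2 = 4.91 kJ/s.
Handling time per unit search time: 0.18×4.1 + 0.016×23 + 0.033×26 = 1.964.
Rate = 4.91/(1 + 1.964) = 1.656 kJ/s.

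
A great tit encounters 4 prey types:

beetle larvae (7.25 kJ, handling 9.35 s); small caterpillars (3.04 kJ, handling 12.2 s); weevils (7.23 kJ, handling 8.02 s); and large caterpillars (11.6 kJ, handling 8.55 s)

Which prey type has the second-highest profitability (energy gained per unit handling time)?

In descending order of E/h:
large caterpillars: 11.6/8.55 = 1.36 kJ/s
weevils: 7.23/8.02 = 0.901 kJ/s
beetle larvae: 7.25/9.35 = 0.775 kJ/s
small caterpillars: 3.04/12.2 = 0.249 kJ/s

weevils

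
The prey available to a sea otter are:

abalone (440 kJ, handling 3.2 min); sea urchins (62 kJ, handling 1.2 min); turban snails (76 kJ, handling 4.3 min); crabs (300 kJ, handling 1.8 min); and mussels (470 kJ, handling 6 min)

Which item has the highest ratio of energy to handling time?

crabs

Profitability E/h (kJ/min): abalone = 440/3.2 = 138, sea urchins = 62/1.2 = 51.7, turban snails = 76/4.3 = 17.7, crabs = 300/1.8 = 167, mussels = 470/6 = 78.3.
Ranked: crabs > abalone > mussels > sea urchins > turban snails.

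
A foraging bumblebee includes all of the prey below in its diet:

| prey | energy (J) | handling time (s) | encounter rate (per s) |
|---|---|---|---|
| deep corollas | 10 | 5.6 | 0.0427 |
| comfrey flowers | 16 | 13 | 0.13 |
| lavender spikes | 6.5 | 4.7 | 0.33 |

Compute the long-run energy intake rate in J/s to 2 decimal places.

1.04 J/s

R = (0.0427×10 + 0.13×16 + 0.33×6.5) / (1 + 0.0427×5.6 + 0.13×13 + 0.33×4.7) = 4.652/4.48 = 1.038 J/s.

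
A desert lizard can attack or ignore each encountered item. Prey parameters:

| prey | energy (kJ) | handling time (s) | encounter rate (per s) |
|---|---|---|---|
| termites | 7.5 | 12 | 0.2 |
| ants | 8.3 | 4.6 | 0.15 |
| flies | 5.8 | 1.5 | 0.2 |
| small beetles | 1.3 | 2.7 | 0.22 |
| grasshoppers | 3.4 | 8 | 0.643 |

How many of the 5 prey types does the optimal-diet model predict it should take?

Rank by E/h (kJ/s): flies 3.87, ants 1.8, termites 0.625, small beetles 0.481, grasshoppers 0.425. Include each in turn until the next type's E/h falls below the running intake rate.
Rate on top 1: 0.8923. ants: 1.8 > 0.8923 → include.
Rate on top 2: 1.209. termites: 0.625 < 1.209 → exclude; stop.
Optimal diet: flies, ants — 2 of 5 types.

2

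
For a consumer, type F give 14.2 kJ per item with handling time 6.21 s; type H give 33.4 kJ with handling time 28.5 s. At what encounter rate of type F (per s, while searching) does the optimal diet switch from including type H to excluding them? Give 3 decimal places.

Drop type H once their profitability E₂/h₂ falls below the rate achievable on type F alone: E₂/h₂ = λE₁/(1 + λh₁).
Solve for λ: λE₁h₂ = E₂(1 + λh₁) → λ(E₁h₂ − E₂h₁) = E₂ → λ = E₂/(E₁h₂ − E₂h₁).
λ = 33.4/(14.2×28.5 − 33.4×6.21) = 33.4/197.3 = 0.1693 per s.

0.169 per s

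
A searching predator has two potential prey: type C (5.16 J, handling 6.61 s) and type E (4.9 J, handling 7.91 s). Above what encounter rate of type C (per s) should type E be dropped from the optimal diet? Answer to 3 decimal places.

0.581 per s

The zero-one rule: include type E iff E₂/h₂ > λE₁/(1+λh₁). Equality gives the switch point.
λE₁h₂ = E₂ + λE₂h₁ ⇒ λ = E₂/(E₁h₂ − E₂h₁) = 4.9/(40.82 − 32.39) = 0.5815 per s.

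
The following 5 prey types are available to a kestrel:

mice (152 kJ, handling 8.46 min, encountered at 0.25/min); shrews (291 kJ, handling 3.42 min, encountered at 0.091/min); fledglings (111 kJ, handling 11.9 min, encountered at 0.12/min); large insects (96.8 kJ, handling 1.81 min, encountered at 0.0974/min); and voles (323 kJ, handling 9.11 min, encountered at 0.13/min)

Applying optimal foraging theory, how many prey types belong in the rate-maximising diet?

E/h in descending order: shrews 85.1, large insects 53.5, voles 35.5, mice 18, fledglings 9.33 kJ/min. The optimal diet is the largest prefix of this list for which every included type satisfies E_i/h_i > R on the types above it.
Rate on top 1: 20.2. large insects: 53.5 > 20.2 → include.
Rate on top 2: 24.14. voles: 35.5 > 24.14 → include.
Rate on top 3: 29.16. mice: 18 < 29.16 → exclude; stop.
Optimal diet: shrews, large insects, voles — 3 of 5 types.

3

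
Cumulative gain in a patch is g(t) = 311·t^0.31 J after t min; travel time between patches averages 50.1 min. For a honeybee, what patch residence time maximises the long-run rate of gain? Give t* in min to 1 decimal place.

22.5 min

Optimal t* satisfies g'(t*) = g(t*)/(T + t*).
g'(t) = 0.31·311·t^-0.69. Setting 0.31·311·t^-0.69 = 311·t^0.31/(50.1+t) gives 0.31(50.1+t) = t, so 0.69·t = 0.31×50.1.
t* = 0.31×50.1/0.69 = 22.51 min.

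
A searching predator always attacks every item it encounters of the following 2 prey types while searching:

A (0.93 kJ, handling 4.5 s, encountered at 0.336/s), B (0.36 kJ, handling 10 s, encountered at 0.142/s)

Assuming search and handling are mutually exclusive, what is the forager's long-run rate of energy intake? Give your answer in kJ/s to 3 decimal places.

0.092 kJ/s

R = Σλ_iE_i / (1 + Σλ_ih_i)
Numerator: 0.336×0.93 + 0.142×0.36 = 0.3636
Denominator: 1 + 0.336×4.5 + 0.142×10 = 3.932
R = 0.3636/3.932 = 0.09247 kJ/s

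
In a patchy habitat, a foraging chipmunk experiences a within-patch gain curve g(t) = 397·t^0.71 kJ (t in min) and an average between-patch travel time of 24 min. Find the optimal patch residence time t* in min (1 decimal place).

Optimal t* satisfies g'(t*) = g(t*)/(T + t*).
g'(t) = 0.71·397·t^-0.29. Setting 0.71·397·t^-0.29 = 397·t^0.71/(24+t) gives 0.71(24+t) = t, so 0.29·t = 0.71×24.
t* = 0.71×24/0.29 = 58.76 min.

58.8 min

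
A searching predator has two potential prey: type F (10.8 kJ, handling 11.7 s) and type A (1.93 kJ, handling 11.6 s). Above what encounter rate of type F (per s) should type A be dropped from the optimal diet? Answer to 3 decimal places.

0.019 per s

At the threshold, the rate on type F alone equals the profitability of type A: λ·10.8/(1 + λ·11.7) = 1.93/11.6 = 0.1664.
Rearranging, λ(10.8 − 0.1664×11.7) = 0.1664, so λ = 0.1664/8.853 = 0.01879 per s.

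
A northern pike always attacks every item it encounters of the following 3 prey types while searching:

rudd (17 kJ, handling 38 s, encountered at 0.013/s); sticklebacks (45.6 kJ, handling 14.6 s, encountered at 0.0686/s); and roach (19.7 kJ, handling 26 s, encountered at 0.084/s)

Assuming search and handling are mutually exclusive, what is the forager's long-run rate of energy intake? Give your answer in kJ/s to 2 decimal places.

1.07 kJ/s

R = (0.013×17 + 0.0686×45.6 + 0.084×19.7) / (1 + 0.013×38 + 0.0686×14.6 + 0.084×26) = 5.004/4.68 = 1.069 kJ/s.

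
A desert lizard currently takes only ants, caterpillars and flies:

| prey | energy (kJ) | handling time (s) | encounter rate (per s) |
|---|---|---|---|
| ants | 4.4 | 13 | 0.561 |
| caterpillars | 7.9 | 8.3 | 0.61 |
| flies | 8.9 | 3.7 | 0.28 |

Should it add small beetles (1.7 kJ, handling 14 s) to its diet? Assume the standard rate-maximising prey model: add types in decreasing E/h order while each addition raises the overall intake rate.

On ants, caterpillars and flies alone, R = ΣλE/(1+Σλh) = 9.779/14.39 = 0.6795 kJ/s.
small beetles: E/h = 1.7/14 = 0.1214 kJ/s.
Since 0.1214 < R, time spent handling small beetles is better spent searching.

No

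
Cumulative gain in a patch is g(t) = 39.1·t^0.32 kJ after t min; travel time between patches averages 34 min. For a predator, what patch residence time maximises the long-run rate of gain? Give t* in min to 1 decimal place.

16.0 min

Maximise g(t)/(T+t): set derivative to zero → g'(t)(T+t) = g(t).
g'(t) = 0.32·39.1·t^-0.68. Setting 0.32·39.1·t^-0.68 = 39.1·t^0.32/(34+t) gives 0.32(34+t) = t, so 0.68·t = 0.32×34.
t* = 0.32×34/0.68 = 16 min.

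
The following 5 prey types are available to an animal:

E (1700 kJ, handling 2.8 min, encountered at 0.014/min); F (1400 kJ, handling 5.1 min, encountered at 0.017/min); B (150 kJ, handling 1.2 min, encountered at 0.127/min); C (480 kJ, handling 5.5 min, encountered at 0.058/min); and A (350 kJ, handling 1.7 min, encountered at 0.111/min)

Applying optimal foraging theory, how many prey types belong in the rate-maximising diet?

5

Rank by E/h (kJ/min): E 607, F 275, A 206, B 125, C 87.3. Include each in turn until the next type's E/h falls below the running intake rate.
Rate on top 1: 22.9. F: 275 > 22.9 → include.
Rate on top 2: 42.28. A: 206 > 42.28 → include.
Rate on top 3: 65.76. B: 125 > 65.76 → include.
Rate on top 4: 71.92. C: 87.3 > 71.92 → include.
Optimal diet: E, F, A, B, C — 5 of 5 types.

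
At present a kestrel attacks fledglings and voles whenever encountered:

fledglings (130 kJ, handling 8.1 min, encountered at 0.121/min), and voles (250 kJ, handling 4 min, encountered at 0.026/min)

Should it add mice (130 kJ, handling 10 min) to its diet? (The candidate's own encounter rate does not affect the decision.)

Current rate: (0.121×130 + 0.026×250)/(1 + 0.121×8.1 + 0.026×4) = 10.67 kJ/min.
Profitability of mice: 130/10 = 13 kJ/min.
13 > 10.67, so adding mice raises the average — include it.

Yes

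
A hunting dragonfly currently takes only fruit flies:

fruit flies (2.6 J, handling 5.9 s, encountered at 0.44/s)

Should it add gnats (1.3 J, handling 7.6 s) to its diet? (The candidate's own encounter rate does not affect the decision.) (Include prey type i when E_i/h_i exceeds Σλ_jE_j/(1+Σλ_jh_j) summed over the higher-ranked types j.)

No

Current rate: (0.44×2.6)/(1 + 0.44×5.9) = 0.3181 J/s.
Profitability of gnats: 1.3/7.6 = 0.1711 J/s.
0.1711 < 0.3181, so adding gnats would lower the average — exclude it.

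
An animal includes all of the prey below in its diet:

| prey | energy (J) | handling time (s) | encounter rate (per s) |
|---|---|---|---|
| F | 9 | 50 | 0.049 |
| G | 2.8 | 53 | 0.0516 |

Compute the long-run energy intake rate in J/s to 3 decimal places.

0.095 J/s

R = (0.049×9 + 0.0516×2.8) / (1 + 0.049×50 + 0.0516×53) = 0.5855/6.185 = 0.09466 J/s.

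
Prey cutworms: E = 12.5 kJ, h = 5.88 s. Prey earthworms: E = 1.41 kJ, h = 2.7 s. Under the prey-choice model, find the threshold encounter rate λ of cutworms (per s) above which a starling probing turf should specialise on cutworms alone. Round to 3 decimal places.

0.055 per s

At the threshold, the rate on cutworms alone equals the profitability of earthworms: λ·12.5/(1 + λ·5.88) = 1.41/2.7 = 0.5222.
Rearranging, λ(12.5 − 0.5222×5.88) = 0.5222, so λ = 0.5222/9.429 = 0.05538 per s.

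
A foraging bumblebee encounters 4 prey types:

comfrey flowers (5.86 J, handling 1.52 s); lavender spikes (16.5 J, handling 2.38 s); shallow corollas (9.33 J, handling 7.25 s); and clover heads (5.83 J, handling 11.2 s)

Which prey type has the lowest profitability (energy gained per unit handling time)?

In descending order of E/h:
lavender spikes: 16.5/2.38 = 6.93 J/s
comfrey flowers: 5.86/1.52 = 3.86 J/s
shallow corollas: 9.33/7.25 = 1.29 J/s
clover heads: 5.83/11.2 = 0.521 J/s

clover heads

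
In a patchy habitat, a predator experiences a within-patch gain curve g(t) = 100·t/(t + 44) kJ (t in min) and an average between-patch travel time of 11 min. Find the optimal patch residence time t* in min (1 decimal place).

Maximise g(t)/(T+t): set derivative to zero → g'(t)(T+t) = g(t).
g'(t) = 100·44/(t + 44)². Setting 100·44/(t+44)² = 100t/[(t+44)(11+t)] gives 44(11+t) = t(t+44), so t² = 44×11 = 484.
t* = √484 = 22 min.

22.0 min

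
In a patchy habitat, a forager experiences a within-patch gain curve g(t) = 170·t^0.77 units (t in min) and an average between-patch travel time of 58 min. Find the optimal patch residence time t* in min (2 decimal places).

Maximise g(t)/(T+t): set derivative to zero → g'(t)(T+t) = g(t).
g'(t) = 0.77·170·t^-0.23. Setting 0.77·170·t^-0.23 = 170·t^0.77/(58+t) gives 0.77(58+t) = t, so 0.23·t = 0.77×58.
t* = 0.77×58/0.23 = 194.2 min.

194.17 min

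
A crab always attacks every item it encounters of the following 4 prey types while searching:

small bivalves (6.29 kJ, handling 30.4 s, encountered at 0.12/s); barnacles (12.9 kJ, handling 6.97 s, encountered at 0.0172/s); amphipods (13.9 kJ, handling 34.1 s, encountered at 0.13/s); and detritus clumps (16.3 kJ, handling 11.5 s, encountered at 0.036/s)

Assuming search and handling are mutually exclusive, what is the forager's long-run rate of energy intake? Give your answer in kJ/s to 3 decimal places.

Energy encountered per unit search time: 0.12×6.29 + 0.0172×12.9 + 0.13×13.9 + 0.036×16.3 = 3.37 kJ/s.
Handling time per unit search time: 0.12×30.4 + 0.0172×6.97 + 0.13×34.1 + 0.036×11.5 = 8.615.
Rate = 3.37/(1 + 8.615) = 0.3505 kJ/s.

0.351 kJ/s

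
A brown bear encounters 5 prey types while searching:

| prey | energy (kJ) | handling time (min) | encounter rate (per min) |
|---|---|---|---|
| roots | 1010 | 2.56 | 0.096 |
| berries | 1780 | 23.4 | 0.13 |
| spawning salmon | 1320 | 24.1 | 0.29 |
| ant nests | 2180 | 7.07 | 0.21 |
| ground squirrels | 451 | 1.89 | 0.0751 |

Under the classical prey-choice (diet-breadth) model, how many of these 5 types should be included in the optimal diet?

3

E/h in descending order: roots 395, ant nests 308, ground squirrels 239, berries 76.1, spawning salmon 54.8 kJ/min. The optimal diet is the largest prefix of this list for which every included type satisfies E_i/h_i > R on the types above it.
Rate on top 1: 77.83. ant nests: 308 > 77.83 → include.
Rate on top 2: 203.2. ground squirrels: 239 > 203.2 → include.
Rate on top 3: 204.9. berries: 76.1 < 204.9 → exclude; stop.
Optimal diet: roots, ant nests, ground squirrels — 3 of 5 types.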